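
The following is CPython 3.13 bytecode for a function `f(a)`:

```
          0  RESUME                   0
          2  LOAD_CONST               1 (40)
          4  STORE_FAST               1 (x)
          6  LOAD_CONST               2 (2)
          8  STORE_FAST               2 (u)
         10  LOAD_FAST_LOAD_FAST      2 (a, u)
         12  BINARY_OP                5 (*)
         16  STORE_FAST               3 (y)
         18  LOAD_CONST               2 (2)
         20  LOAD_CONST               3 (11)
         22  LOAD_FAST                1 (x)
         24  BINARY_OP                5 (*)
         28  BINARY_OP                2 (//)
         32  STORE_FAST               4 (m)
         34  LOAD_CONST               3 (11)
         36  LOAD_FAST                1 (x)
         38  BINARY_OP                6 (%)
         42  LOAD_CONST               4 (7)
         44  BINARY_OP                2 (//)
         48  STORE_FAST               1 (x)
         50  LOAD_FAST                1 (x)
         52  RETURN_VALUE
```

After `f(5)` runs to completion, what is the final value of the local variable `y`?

10

LOAD_CONST → push 40. Stack: [40]
STORE_FAST x → x=40. Stack: []
LOAD_CONST → push 2. Stack: [2]
STORE_FAST u → u=2. Stack: []
LOAD_FAST_LOAD_FAST a,u → push 5,2. Stack: [5, 2]
BINARY_OP * → 5 * 2 = 10. Stack: [10]
STORE_FAST y → y=10. Stack: []
LOAD_CONST → push 2. Stack: [2]
LOAD_CONST → push 11. Stack: [2, 11]
LOAD_FAST x → push 40. Stack: [2, 11, 40]
BINARY_OP * → 11 * 40 = 440. Stack: [2, 440]
BINARY_OP // → 2 // 440 = 0. Stack: [0]
STORE_FAST m → m=0. Stack: []
LOAD_CONST → push 11. Stack: [11]
LOAD_FAST x → push 40. Stack: [11, 40]
BINARY_OP % → 11 % 40 = 11. Stack: [11]
LOAD_CONST → push 7. Stack: [11, 7]
BINARY_OP // → 11 // 7 = 1. Stack: [1]
STORE_FAST x → x=1. Stack: []
LOAD_FAST x → push 1. Stack: [1]
RETURN_VALUE → return 1.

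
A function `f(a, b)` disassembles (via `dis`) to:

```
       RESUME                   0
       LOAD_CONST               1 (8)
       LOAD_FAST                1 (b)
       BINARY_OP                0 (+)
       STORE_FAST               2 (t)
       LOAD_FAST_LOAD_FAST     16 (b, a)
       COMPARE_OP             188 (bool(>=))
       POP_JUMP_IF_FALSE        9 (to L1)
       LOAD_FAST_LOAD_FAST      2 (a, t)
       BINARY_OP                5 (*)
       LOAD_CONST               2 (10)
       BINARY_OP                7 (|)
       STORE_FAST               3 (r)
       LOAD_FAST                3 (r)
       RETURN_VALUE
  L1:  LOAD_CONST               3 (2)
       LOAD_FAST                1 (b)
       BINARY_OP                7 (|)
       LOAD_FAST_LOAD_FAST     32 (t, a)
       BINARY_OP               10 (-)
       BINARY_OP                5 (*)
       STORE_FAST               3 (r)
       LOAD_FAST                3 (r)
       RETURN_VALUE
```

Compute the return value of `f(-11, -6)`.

LOAD_CONST → push 8. Stack: [8]
LOAD_FAST b → push -6. Stack: [8, -6]
BINARY_OP + → 8 + -6 = 2. Stack: [2]
STORE_FAST t → t=2. Stack: []
LOAD_FAST_LOAD_FAST b,a → push -6,-11. Stack: [-6, -11]
COMPARE_OP bool(>=) → -6 vs -11 = True. Stack: [True]
POP_JUMP_IF_FALSE → pop True; no jump. Stack: []
LOAD_FAST_LOAD_FAST a,t → push -11,2. Stack: [-11, 2]
BINARY_OP * → -11 * 2 = -22. Stack: [-22]
LOAD_CONST → push 10. Stack: [-22, 10]
BINARY_OP | → -22 | 10 = -22. Stack: [-22]
STORE_FAST r → r=-22. Stack: []
LOAD_FAST r → push -22. Stack: [-22]
RETURN_VALUE → return -22.

-22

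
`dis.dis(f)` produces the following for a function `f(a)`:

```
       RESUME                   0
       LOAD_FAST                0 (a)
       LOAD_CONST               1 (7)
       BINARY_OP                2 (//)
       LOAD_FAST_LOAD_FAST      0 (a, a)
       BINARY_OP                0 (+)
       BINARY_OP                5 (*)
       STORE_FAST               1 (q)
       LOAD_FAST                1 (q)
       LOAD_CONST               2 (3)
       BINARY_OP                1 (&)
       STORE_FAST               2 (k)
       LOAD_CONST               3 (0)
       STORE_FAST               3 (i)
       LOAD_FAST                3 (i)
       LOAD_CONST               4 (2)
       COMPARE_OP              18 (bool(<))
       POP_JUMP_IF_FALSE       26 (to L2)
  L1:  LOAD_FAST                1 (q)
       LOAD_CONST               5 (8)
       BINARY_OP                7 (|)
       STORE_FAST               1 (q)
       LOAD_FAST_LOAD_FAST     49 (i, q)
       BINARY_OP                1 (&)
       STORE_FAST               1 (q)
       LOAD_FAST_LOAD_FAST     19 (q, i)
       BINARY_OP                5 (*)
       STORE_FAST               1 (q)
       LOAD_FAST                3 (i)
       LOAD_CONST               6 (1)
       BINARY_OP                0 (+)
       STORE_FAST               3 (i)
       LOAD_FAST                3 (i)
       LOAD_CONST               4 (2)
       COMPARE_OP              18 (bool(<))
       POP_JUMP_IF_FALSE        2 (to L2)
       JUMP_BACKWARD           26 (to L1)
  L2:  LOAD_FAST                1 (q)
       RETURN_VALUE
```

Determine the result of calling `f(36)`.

LOAD_FAST a → push 36. Stack: [36]
LOAD_CONST → push 7. Stack: [36, 7]
BINARY_OP // → 36 // 7 = 5. Stack: [5]
LOAD_FAST_LOAD_FAST a,a → push 36,36. Stack: [5, 36, 36]
BINARY_OP + → 36 + 36 = 72. Stack: [5, 72]
BINARY_OP * → 5 * 72 = 360. Stack: [360]
STORE_FAST q → q=360. Stack: []
LOAD_FAST q → push 360. Stack: [360]
LOAD_CONST → push 3. Stack: [360, 3]
BINARY_OP & → 360 & 3 = 0. Stack: [0]
STORE_FAST k → k=0. Stack: []
LOAD_CONST → push 0. Stack: [0]
STORE_FAST i → i=0. Stack: []
LOAD_FAST i → push 0. Stack: [0]
LOAD_CONST → push 2. Stack: [0, 2]
COMPARE_OP bool(<) → 0 vs 2 = True. Stack: [True]
POP_JUMP_IF_FALSE → pop True; no jump. Stack: []
LOAD_FAST q → push 360. Stack: [360]
LOAD_CONST → push 8. Stack: [360, 8]
BINARY_OP | → 360 | 8 = 360. Stack: [360]
STORE_FAST q → q=360. Stack: []
LOAD_FAST_LOAD_FAST i,q → push 0,360. Stack: [0, 360]
BINARY_OP & → 0 & 360 = 0. Stack: [0]
STORE_FAST q → q=0. Stack: []
LOAD_FAST_LOAD_FAST q,i → push 0,0. Stack: [0, 0]
BINARY_OP * → 0 * 0 = 0. Stack: [0]
STORE_FAST q → q=0. Stack: []
LOAD_FAST i → push 0. Stack: [0]
LOAD_CONST → push 1. Stack: [0, 1]
BINARY_OP + → 0 + 1 = 1. Stack: [1]
STORE_FAST i → i=1. Stack: []
LOAD_FAST i → push 1. Stack: [1]
LOAD_CONST → push 2. Stack: [1, 2]
COMPARE_OP bool(<) → 1 vs 2 = True. Stack: [True]
POP_JUMP_IF_FALSE → pop True; no jump. Stack: []
LOAD_FAST q → push 0. Stack: [0]
LOAD_CONST → push 8. Stack: [0, 8]
BINARY_OP | → 0 | 8 = 8. Stack: [8]
STORE_FAST q → q=8. Stack: []
LOAD_FAST_LOAD_FAST i,q → push 1,8. Stack: [1, 8]
BINARY_OP & → 1 & 8 = 0. Stack: [0]
STORE_FAST q → q=0. Stack: []
LOAD_FAST_LOAD_FAST q,i → push 0,1. Stack: [0, 1]
BINARY_OP * → 0 * 1 = 0. Stack: [0]
STORE_FAST q → q=0. Stack: []
LOAD_FAST i → push 1. Stack: [1]
LOAD_CONST → push 1. Stack: [1, 1]
BINARY_OP + → 1 + 1 = 2. Stack: [2]
STORE_FAST i → i=2. Stack: []
LOAD_FAST i → push 2. Stack: [2]
LOAD_CONST → push 2. Stack: [2, 2]
COMPARE_OP bool(<) → 2 vs 2 = False. Stack: [False]
POP_JUMP_IF_FALSE → pop False; jump. Stack: []
LOAD_FAST q → push 0. Stack: [0]
RETURN_VALUE → return 0.

0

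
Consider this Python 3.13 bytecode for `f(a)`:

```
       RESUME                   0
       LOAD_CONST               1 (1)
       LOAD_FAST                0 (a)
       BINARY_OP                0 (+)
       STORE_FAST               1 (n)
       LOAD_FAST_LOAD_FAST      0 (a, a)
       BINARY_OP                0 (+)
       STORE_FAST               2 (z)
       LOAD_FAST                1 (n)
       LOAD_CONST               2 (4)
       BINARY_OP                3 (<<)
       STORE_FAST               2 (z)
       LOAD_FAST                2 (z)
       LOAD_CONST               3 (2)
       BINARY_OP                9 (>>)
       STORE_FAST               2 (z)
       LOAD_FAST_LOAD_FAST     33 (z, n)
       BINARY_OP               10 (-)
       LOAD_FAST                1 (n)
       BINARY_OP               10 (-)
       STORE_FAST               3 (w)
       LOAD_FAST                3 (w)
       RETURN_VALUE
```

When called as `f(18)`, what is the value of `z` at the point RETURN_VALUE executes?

76

LOAD_CONST → push 1. Stack: [1]
LOAD_FAST a → push 18. Stack: [1, 18]
BINARY_OP + → 1 + 18 = 19. Stack: [19]
STORE_FAST n → n=19. Stack: []
LOAD_FAST_LOAD_FAST a,a → push 18,18. Stack: [18, 18]
BINARY_OP + → 18 + 18 = 36. Stack: [36]
STORE_FAST z → z=36. Stack: []
LOAD_FAST n → push 19. Stack: [19]
LOAD_CONST → push 4. Stack: [19, 4]
BINARY_OP << → 19 << 4 = 304. Stack: [304]
STORE_FAST z → z=304. Stack: []
LOAD_FAST z → push 304. Stack: [304]
LOAD_CONST → push 2. Stack: [304, 2]
BINARY_OP >> → 304 >> 2 = 76. Stack: [76]
STORE_FAST z → z=76. Stack: []
LOAD_FAST_LOAD_FAST z,n → push 76,19. Stack: [76, 19]
BINARY_OP - → 76 - 19 = 57. Stack: [57]
LOAD_FAST n → push 19. Stack: [57, 19]
BINARY_OP - → 57 - 19 = 38. Stack: [38]
STORE_FAST w → w=38. Stack: []
LOAD_FAST w → push 38. Stack: [38]
RETURN_VALUE → return 38.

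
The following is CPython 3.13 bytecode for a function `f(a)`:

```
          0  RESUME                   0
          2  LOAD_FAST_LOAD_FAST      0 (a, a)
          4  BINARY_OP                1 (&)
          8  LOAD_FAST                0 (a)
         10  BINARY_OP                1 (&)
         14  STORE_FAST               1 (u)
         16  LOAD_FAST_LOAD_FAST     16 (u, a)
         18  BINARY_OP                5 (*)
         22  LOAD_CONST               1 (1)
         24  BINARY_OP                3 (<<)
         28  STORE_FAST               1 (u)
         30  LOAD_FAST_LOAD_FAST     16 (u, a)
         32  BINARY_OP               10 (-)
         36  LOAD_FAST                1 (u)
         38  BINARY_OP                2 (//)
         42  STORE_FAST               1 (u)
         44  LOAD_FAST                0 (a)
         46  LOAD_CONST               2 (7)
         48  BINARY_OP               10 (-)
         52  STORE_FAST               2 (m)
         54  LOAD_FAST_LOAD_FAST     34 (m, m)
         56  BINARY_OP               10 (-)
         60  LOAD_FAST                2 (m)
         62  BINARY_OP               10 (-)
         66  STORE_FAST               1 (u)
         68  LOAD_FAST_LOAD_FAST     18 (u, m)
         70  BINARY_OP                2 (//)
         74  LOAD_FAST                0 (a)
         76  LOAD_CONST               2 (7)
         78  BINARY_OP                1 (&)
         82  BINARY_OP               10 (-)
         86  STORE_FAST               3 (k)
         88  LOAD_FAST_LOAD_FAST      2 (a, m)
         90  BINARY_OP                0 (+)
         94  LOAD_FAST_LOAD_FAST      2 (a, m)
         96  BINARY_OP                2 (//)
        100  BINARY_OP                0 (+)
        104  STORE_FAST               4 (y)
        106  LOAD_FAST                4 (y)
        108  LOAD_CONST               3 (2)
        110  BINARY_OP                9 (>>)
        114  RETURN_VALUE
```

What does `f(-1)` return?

LOAD_FAST_LOAD_FAST a,a → push -1,-1. Stack: [-1, -1]
BINARY_OP & → -1 & -1 = -1. Stack: [-1]
LOAD_FAST a → push -1. Stack: [-1, -1]
BINARY_OP & → -1 & -1 = -1. Stack: [-1]
STORE_FAST u → u=-1. Stack: []
LOAD_FAST_LOAD_FAST u,a → push -1,-1. Stack: [-1, -1]
BINARY_OP * → -1 * -1 = 1. Stack: [1]
LOAD_CONST → push 1. Stack: [1, 1]
BINARY_OP << → 1 << 1 = 2. Stack: [2]
STORE_FAST u → u=2. Stack: []
LOAD_FAST_LOAD_FAST u,a → push 2,-1. Stack: [2, -1]
BINARY_OP - → 2 - -1 = 3. Stack: [3]
LOAD_FAST u → push 2. Stack: [3, 2]
BINARY_OP // → 3 // 2 = 1. Stack: [1]
STORE_FAST u → u=1. Stack: []
LOAD_FAST a → push -1. Stack: [-1]
LOAD_CONST → push 7. Stack: [-1, 7]
BINARY_OP - → -1 - 7 = -8. Stack: [-8]
STORE_FAST m → m=-8. Stack: []
LOAD_FAST_LOAD_FAST m,m → push -8,-8. Stack: [-8, -8]
BINARY_OP - → -8 - -8 = 0. Stack: [0]
LOAD_FAST m → push -8. Stack: [0, -8]
BINARY_OP - → 0 - -8 = 8. Stack: [8]
STORE_FAST u → u=8. Stack: []
LOAD_FAST_LOAD_FAST u,m → push 8,-8. Stack: [8, -8]
BINARY_OP // → 8 // -8 = -1. Stack: [-1]
LOAD_FAST a → push -1. Stack: [-1, -1]
LOAD_CONST → push 7. Stack: [-1, -1, 7]
BINARY_OP & → -1 & 7 = 7. Stack: [-1, 7]
BINARY_OP - → -1 - 7 = -8. Stack: [-8]
STORE_FAST k → k=-8. Stack: []
LOAD_FAST_LOAD_FAST a,m → push -1,-8. Stack: [-1, -8]
BINARY_OP + → -1 + -8 = -9. Stack: [-9]
LOAD_FAST_LOAD_FAST a,m → push -1,-8. Stack: [-9, -1, -8]
BINARY_OP // → -1 // -8 = 0. Stack: [-9, 0]
BINARY_OP + → -9 + 0 = -9. Stack: [-9]
STORE_FAST y → y=-9. Stack: []
LOAD_FAST y → push -9. Stack: [-9]
LOAD_CONST → push 2. Stack: [-9, 2]
BINARY_OP >> → -9 >> 2 = -3. Stack: [-3]
RETURN_VALUE → return -3.

-3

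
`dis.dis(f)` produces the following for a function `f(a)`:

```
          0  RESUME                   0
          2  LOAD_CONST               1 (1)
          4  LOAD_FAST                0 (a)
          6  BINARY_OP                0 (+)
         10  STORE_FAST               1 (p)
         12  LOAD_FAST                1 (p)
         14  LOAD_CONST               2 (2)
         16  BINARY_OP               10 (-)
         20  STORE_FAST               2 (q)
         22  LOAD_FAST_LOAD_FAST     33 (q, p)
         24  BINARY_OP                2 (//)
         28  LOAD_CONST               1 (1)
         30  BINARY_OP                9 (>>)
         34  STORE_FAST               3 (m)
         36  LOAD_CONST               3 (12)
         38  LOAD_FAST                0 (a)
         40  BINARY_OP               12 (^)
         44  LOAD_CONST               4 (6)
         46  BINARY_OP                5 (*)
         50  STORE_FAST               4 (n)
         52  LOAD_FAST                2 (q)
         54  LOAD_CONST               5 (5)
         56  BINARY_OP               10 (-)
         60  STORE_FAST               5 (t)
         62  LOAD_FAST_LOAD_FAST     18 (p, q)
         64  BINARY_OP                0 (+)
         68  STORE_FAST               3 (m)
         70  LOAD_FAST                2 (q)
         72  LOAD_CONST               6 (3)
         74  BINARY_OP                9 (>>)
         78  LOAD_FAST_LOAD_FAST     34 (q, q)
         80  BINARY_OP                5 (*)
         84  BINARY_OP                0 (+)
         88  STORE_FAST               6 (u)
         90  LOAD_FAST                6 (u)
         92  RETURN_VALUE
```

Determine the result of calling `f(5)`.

16

LOAD_CONST → push 1. Stack: [1]
LOAD_FAST a → push 5. Stack: [1, 5]
BINARY_OP + → 1 + 5 = 6. Stack: [6]
STORE_FAST p → p=6. Stack: []
LOAD_FAST p → push 6. Stack: [6]
LOAD_CONST → push 2. Stack: [6, 2]
BINARY_OP - → 6 - 2 = 4. Stack: [4]
STORE_FAST q → q=4. Stack: []
LOAD_FAST_LOAD_FAST q,p → push 4,6. Stack: [4, 6]
BINARY_OP // → 4 // 6 = 0. Stack: [0]
LOAD_CONST → push 1. Stack: [0, 1]
BINARY_OP >> → 0 >> 1 = 0. Stack: [0]
STORE_FAST m → m=0. Stack: []
LOAD_CONST → push 12. Stack: [12]
LOAD_FAST a → push 5. Stack: [12, 5]
BINARY_OP ^ → 12 ^ 5 = 9. Stack: [9]
LOAD_CONST → push 6. Stack: [9, 6]
BINARY_OP * → 9 * 6 = 54. Stack: [54]
STORE_FAST n → n=54. Stack: []
LOAD_FAST q → push 4. Stack: [4]
LOAD_CONST → push 5. Stack: [4, 5]
BINARY_OP - → 4 - 5 = -1. Stack: [-1]
STORE_FAST t → t=-1. Stack: []
LOAD_FAST_LOAD_FAST p,q → push 6,4. Stack: [6, 4]
BINARY_OP + → 6 + 4 = 10. Stack: [10]
STORE_FAST m → m=10. Stack: []
LOAD_FAST q → push 4. Stack: [4]
LOAD_CONST → push 3. Stack: [4, 3]
BINARY_OP >> → 4 >> 3 = 0. Stack: [0]
LOAD_FAST_LOAD_FAST q,q → push 4,4. Stack: [0, 4, 4]
BINARY_OP * → 4 * 4 = 16. Stack: [0, 16]
BINARY_OP + → 0 + 16 = 16. Stack: [16]
STORE_FAST u → u=16. Stack: []
LOAD_FAST u → push 16. Stack: [16]
RETURN_VALUE → return 16.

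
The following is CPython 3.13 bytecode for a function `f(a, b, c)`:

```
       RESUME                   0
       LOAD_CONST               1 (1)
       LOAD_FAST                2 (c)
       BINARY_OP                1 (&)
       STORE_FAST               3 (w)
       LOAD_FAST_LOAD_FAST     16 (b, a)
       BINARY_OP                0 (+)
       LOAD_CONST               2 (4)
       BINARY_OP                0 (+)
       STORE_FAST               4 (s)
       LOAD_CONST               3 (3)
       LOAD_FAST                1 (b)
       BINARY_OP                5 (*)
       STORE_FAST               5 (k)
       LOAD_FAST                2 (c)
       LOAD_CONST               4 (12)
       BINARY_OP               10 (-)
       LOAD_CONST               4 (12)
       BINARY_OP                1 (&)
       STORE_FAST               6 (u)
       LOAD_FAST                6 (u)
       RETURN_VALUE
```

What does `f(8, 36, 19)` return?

4

LOAD_CONST → push 1. Stack: [1]
LOAD_FAST c → push 19. Stack: [1, 19]
BINARY_OP & → 1 & 19 = 1. Stack: [1]
STORE_FAST w → w=1. Stack: []
LOAD_FAST_LOAD_FAST b,a → push 36,8. Stack: [36, 8]
BINARY_OP + → 36 + 8 = 44. Stack: [44]
LOAD_CONST → push 4. Stack: [44, 4]
BINARY_OP + → 44 + 4 = 48. Stack: [48]
STORE_FAST s → s=48. Stack: []
LOAD_CONST → push 3. Stack: [3]
LOAD_FAST b → push 36. Stack: [3, 36]
BINARY_OP * → 3 * 36 = 108. Stack: [108]
STORE_FAST k → k=108. Stack: []
LOAD_FAST c → push 19. Stack: [19]
LOAD_CONST → push 12. Stack: [19, 12]
BINARY_OP - → 19 - 12 = 7. Stack: [7]
LOAD_CONST → push 12. Stack: [7, 12]
BINARY_OP & → 7 & 12 = 4. Stack: [4]
STORE_FAST u → u=4. Stack: []
LOAD_FAST u → push 4. Stack: [4]
RETURN_VALUE → return 4.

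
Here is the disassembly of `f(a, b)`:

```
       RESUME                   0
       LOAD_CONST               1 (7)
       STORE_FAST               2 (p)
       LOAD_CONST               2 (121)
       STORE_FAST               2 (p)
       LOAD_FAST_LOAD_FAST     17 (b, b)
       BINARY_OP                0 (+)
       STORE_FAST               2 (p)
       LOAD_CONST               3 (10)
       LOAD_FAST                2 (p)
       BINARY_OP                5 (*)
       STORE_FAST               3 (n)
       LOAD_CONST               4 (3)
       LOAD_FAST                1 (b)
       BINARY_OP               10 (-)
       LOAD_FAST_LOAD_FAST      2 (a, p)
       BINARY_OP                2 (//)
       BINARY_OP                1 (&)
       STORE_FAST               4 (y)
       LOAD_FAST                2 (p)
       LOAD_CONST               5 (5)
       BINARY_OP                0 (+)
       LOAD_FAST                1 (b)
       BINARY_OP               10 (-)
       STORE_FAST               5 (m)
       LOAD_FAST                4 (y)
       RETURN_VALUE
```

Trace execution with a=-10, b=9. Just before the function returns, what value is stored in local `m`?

14

LOAD_CONST → push 7. Stack: [7]
STORE_FAST p → p=7. Stack: []
LOAD_CONST → push 121. Stack: [121]
STORE_FAST p → p=121. Stack: []
LOAD_FAST_LOAD_FAST b,b → push 9,9. Stack: [9, 9]
BINARY_OP + → 9 + 9 = 18. Stack: [18]
STORE_FAST p → p=18. Stack: []
LOAD_CONST → push 10. Stack: [10]
LOAD_FAST p → push 18. Stack: [10, 18]
BINARY_OP * → 10 * 18 = 180. Stack: [180]
STORE_FAST n → n=180. Stack: []
LOAD_CONST → push 3. Stack: [3]
LOAD_FAST b → push 9. Stack: [3, 9]
BINARY_OP - → 3 - 9 = -6. Stack: [-6]
LOAD_FAST_LOAD_FAST a,p → push -10,18. Stack: [-6, -10, 18]
BINARY_OP // → -10 // 18 = -1. Stack: [-6, -1]
BINARY_OP & → -6 & -1 = -6. Stack: [-6]
STORE_FAST y → y=-6. Stack: []
LOAD_FAST p → push 18. Stack: [18]
LOAD_CONST → push 5. Stack: [18, 5]
BINARY_OP + → 18 + 5 = 23. Stack: [23]
LOAD_FAST b → push 9. Stack: [23, 9]
BINARY_OP - → 23 - 9 = 14. Stack: [14]
STORE_FAST m → m=14. Stack: []
LOAD_FAST y → push -6. Stack: [-6]
RETURN_VALUE → return -6.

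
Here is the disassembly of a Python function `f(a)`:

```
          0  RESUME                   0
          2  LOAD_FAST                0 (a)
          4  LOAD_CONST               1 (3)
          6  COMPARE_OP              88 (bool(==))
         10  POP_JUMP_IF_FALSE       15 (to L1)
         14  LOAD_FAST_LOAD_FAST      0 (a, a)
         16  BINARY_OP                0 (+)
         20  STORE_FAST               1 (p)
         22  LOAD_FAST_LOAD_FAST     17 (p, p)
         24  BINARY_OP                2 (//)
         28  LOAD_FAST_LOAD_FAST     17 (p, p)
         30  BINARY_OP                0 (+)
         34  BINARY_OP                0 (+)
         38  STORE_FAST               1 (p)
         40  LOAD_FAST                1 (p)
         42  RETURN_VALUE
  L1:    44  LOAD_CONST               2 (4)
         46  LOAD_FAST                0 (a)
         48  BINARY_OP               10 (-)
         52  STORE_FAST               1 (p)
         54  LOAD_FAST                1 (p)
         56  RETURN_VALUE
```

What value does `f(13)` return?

-9

LOAD_FAST a → push 13. Stack: [13]
LOAD_CONST → push 3. Stack: [13, 3]
COMPARE_OP bool(==) → 13 vs 3 = False. Stack: [False]
POP_JUMP_IF_FALSE → pop False; jump. Stack: []
LOAD_CONST → push 4. Stack: [4]
LOAD_FAST a → push 13. Stack: [4, 13]
BINARY_OP - → 4 - 13 = -9. Stack: [-9]
STORE_FAST p → p=-9. Stack: []
LOAD_FAST p → push -9. Stack: [-9]
RETURN_VALUE → return -9.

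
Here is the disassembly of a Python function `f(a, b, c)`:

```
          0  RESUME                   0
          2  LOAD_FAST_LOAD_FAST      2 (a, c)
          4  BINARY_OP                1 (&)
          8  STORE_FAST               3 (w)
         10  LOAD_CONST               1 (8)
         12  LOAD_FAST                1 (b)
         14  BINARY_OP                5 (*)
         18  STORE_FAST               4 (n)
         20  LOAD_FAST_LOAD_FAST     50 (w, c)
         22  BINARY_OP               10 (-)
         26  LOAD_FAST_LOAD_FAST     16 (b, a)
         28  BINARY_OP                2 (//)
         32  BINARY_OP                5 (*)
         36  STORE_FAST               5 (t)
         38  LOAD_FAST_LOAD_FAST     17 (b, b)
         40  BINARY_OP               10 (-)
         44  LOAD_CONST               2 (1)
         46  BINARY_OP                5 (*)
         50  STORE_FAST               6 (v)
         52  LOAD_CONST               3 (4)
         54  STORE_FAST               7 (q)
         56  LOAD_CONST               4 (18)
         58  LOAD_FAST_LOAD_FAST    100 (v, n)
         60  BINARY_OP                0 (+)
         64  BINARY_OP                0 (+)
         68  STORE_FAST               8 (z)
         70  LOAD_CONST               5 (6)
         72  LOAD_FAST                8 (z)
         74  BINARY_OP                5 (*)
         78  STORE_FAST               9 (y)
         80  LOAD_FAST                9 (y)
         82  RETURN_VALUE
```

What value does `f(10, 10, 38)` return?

588

LOAD_FAST_LOAD_FAST a,c → push 10,38. Stack: [10, 38]
BINARY_OP & → 10 & 38 = 2. Stack: [2]
STORE_FAST w → w=2. Stack: []
LOAD_CONST → push 8. Stack: [8]
LOAD_FAST b → push 10. Stack: [8, 10]
BINARY_OP * → 8 * 10 = 80. Stack: [80]
STORE_FAST n → n=80. Stack: []
LOAD_FAST_LOAD_FAST w,c → push 2,38. Stack: [2, 38]
BINARY_OP - → 2 - 38 = -36. Stack: [-36]
LOAD_FAST_LOAD_FAST b,a → push 10,10. Stack: [-36, 10, 10]
BINARY_OP // → 10 // 10 = 1. Stack: [-36, 1]
BINARY_OP * → -36 * 1 = -36. Stack: [-36]
STORE_FAST t → t=-36. Stack: []
LOAD_FAST_LOAD_FAST b,b → push 10,10. Stack: [10, 10]
BINARY_OP - → 10 - 10 = 0. Stack: [0]
LOAD_CONST → push 1. Stack: [0, 1]
BINARY_OP * → 0 * 1 = 0. Stack: [0]
STORE_FAST v → v=0. Stack: []
LOAD_CONST → push 4. Stack: [4]
STORE_FAST q → q=4. Stack: []
LOAD_CONST → push 18. Stack: [18]
LOAD_FAST_LOAD_FAST v,n → push 0,80. Stack: [18, 0, 80]
BINARY_OP + → 0 + 80 = 80. Stack: [18, 80]
BINARY_OP + → 18 + 80 = 98. Stack: [98]
STORE_FAST z → z=98. Stack: []
LOAD_CONST → push 6. Stack: [6]
LOAD_FAST z → push 98. Stack: [6, 98]
BINARY_OP * → 6 * 98 = 588. Stack: [588]
STORE_FAST y → y=588. Stack: []
LOAD_FAST y → push 588. Stack: [588]
RETURN_VALUE → return 588.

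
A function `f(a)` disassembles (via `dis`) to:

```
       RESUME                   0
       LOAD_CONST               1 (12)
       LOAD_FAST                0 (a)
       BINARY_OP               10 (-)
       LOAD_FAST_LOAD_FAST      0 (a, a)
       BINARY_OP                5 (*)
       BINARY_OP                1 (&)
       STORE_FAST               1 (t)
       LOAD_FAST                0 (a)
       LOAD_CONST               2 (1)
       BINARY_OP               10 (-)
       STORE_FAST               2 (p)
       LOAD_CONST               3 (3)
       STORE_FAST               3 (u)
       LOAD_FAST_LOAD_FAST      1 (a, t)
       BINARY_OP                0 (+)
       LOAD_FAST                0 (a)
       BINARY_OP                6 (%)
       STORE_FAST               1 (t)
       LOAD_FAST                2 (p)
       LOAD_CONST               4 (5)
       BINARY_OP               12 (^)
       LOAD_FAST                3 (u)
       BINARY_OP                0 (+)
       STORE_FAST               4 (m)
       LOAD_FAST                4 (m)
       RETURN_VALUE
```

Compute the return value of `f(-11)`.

-12

LOAD_CONST → push 12. Stack: [12]
LOAD_FAST a → push -11. Stack: [12, -11]
BINARY_OP - → 12 - -11 = 23. Stack: [23]
LOAD_FAST_LOAD_FAST a,a → push -11,-11. Stack: [23, -11, -11]
BINARY_OP * → -11 * -11 = 121. Stack: [23, 121]
BINARY_OP & → 23 & 121 = 17. Stack: [17]
STORE_FAST t → t=17. Stack: []
LOAD_FAST a → push -11. Stack: [-11]
LOAD_CONST → push 1. Stack: [-11, 1]
BINARY_OP - → -11 - 1 = -12. Stack: [-12]
STORE_FAST p → p=-12. Stack: []
LOAD_CONST → push 3. Stack: [3]
STORE_FAST u → u=3. Stack: []
LOAD_FAST_LOAD_FAST a,t → push -11,17. Stack: [-11, 17]
BINARY_OP + → -11 + 17 = 6. Stack: [6]
LOAD_FAST a → push -11. Stack: [6, -11]
BINARY_OP % → 6 % -11 = -5. Stack: [-5]
STORE_FAST t → t=-5. Stack: []
LOAD_FAST p → push -12. Stack: [-12]
LOAD_CONST → push 5. Stack: [-12, 5]
BINARY_OP ^ → -12 ^ 5 = -15. Stack: [-15]
LOAD_FAST u → push 3. Stack: [-15, 3]
BINARY_OP + → -15 + 3 = -12. Stack: [-12]
STORE_FAST m → m=-12. Stack: []
LOAD_FAST m → push -12. Stack: [-12]
RETURN_VALUE → return -12.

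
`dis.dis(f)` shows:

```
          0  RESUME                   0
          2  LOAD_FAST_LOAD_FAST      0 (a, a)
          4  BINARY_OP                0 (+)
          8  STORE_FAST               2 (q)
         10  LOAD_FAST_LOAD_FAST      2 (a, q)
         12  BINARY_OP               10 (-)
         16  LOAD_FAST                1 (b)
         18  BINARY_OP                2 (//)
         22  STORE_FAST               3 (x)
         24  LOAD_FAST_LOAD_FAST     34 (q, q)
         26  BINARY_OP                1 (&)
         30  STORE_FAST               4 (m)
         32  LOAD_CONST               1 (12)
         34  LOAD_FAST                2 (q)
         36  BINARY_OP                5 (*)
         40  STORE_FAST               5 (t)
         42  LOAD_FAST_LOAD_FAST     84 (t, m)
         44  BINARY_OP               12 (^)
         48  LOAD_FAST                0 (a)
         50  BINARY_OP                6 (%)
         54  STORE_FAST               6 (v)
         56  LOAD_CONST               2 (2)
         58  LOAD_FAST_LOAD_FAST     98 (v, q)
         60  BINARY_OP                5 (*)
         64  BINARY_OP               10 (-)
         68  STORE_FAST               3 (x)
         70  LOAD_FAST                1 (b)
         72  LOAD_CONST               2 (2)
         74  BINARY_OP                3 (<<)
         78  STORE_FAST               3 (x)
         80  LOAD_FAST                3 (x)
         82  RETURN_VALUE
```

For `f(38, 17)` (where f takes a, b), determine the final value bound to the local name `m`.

76

LOAD_FAST_LOAD_FAST a,a → push 38,38. Stack: [38, 38]
BINARY_OP + → 38 + 38 = 76. Stack: [76]
STORE_FAST q → q=76. Stack: []
LOAD_FAST_LOAD_FAST a,q → push 38,76. Stack: [38, 76]
BINARY_OP - → 38 - 76 = -38. Stack: [-38]
LOAD_FAST b → push 17. Stack: [-38, 17]
BINARY_OP // → -38 // 17 = -3. Stack: [-3]
STORE_FAST x → x=-3. Stack: []
LOAD_FAST_LOAD_FAST q,q → push 76,76. Stack: [76, 76]
BINARY_OP & → 76 & 76 = 76. Stack: [76]
STORE_FAST m → m=76. Stack: []
LOAD_CONST → push 12. Stack: [12]
LOAD_FAST q → push 76. Stack: [12, 76]
BINARY_OP * → 12 * 76 = 912. Stack: [912]
STORE_FAST t → t=912. Stack: []
LOAD_FAST_LOAD_FAST t,m → push 912,76. Stack: [912, 76]
BINARY_OP ^ → 912 ^ 76 = 988. Stack: [988]
LOAD_FAST a → push 38. Stack: [988, 38]
BINARY_OP % → 988 % 38 = 0. Stack: [0]
STORE_FAST v → v=0. Stack: []
LOAD_CONST → push 2. Stack: [2]
LOAD_FAST_LOAD_FAST v,q → push 0,76. Stack: [2, 0, 76]
BINARY_OP * → 0 * 76 = 0. Stack: [2, 0]
BINARY_OP - → 2 - 0 = 2. Stack: [2]
STORE_FAST x → x=2. Stack: []
LOAD_FAST b → push 17. Stack: [17]
LOAD_CONST → push 2. Stack: [17, 2]
BINARY_OP << → 17 << 2 = 68. Stack: [68]
STORE_FAST x → x=68. Stack: []
LOAD_FAST x → push 68. Stack: [68]
RETURN_VALUE → return 68.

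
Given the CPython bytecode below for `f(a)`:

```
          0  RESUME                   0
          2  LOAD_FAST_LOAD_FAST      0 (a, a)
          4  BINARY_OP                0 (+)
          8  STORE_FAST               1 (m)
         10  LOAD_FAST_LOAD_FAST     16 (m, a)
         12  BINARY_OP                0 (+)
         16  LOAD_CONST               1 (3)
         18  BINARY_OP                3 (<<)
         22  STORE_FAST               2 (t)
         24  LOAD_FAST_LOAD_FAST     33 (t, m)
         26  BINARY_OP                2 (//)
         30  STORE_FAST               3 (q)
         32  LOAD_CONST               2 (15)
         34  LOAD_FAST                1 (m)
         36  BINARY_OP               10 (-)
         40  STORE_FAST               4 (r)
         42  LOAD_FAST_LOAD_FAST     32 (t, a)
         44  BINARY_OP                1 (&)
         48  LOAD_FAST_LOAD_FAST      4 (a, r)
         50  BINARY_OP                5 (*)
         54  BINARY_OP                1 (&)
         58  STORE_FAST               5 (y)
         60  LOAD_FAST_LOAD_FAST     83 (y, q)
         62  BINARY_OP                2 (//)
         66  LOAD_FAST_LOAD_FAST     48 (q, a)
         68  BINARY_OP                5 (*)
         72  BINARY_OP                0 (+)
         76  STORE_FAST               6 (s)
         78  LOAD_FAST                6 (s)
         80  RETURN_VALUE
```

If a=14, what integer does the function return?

168

LOAD_FAST_LOAD_FAST a,a → push 14,14. Stack: [14, 14]
BINARY_OP + → 14 + 14 = 28. Stack: [28]
STORE_FAST m → m=28. Stack: []
LOAD_FAST_LOAD_FAST m,a → push 28,14. Stack: [28, 14]
BINARY_OP + → 28 + 14 = 42. Stack: [42]
LOAD_CONST → push 3. Stack: [42, 3]
BINARY_OP << → 42 << 3 = 336. Stack: [336]
STORE_FAST t → t=336. Stack: []
LOAD_FAST_LOAD_FAST t,m → push 336,28. Stack: [336, 28]
BINARY_OP // → 336 // 28 = 12. Stack: [12]
STORE_FAST q → q=12. Stack: []
LOAD_CONST → push 15. Stack: [15]
LOAD_FAST m → push 28. Stack: [15, 28]
BINARY_OP - → 15 - 28 = -13. Stack: [-13]
STORE_FAST r → r=-13. Stack: []
LOAD_FAST_LOAD_FAST t,a → push 336,14. Stack: [336, 14]
BINARY_OP & → 336 & 14 = 0. Stack: [0]
LOAD_FAST_LOAD_FAST a,r → push 14,-13. Stack: [0, 14, -13]
BINARY_OP * → 14 * -13 = -182. Stack: [0, -182]
BINARY_OP & → 0 & -182 = 0. Stack: [0]
STORE_FAST y → y=0. Stack: []
LOAD_FAST_LOAD_FAST y,q → push 0,12. Stack: [0, 12]
BINARY_OP // → 0 // 12 = 0. Stack: [0]
LOAD_FAST_LOAD_FAST q,a → push 12,14. Stack: [0, 12, 14]
BINARY_OP * → 12 * 14 = 168. Stack: [0, 168]
BINARY_OP + → 0 + 168 = 168. Stack: [168]
STORE_FAST s → s=168. Stack: []
LOAD_FAST s → push 168. Stack: [168]
RETURN_VALUE → return 168.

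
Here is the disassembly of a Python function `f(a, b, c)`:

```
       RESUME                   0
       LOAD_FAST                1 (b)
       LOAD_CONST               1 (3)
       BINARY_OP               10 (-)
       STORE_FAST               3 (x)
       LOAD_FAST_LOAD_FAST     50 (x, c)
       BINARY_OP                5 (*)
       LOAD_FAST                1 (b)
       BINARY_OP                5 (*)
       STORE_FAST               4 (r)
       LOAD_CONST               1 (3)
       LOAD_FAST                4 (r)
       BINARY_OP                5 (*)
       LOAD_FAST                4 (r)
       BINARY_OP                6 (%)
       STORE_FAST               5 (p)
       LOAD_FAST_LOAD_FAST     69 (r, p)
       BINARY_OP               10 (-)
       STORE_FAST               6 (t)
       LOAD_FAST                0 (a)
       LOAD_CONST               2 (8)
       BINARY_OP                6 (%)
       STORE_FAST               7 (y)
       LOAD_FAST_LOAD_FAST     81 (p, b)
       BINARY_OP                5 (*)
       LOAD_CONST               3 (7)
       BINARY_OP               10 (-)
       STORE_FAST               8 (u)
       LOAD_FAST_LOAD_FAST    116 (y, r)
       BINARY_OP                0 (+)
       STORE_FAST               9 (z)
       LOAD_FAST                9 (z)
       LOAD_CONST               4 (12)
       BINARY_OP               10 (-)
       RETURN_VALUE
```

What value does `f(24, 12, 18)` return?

1932

LOAD_FAST b → push 12. Stack: [12]
LOAD_CONST → push 3. Stack: [12, 3]
BINARY_OP - → 12 - 3 = 9. Stack: [9]
STORE_FAST x → x=9. Stack: []
LOAD_FAST_LOAD_FAST x,c → push 9,18. Stack: [9, 18]
BINARY_OP * → 9 * 18 = 162. Stack: [162]
LOAD_FAST b → push 12. Stack: [162, 12]
BINARY_OP * → 162 * 12 = 1944. Stack: [1944]
STORE_FAST r → r=1944. Stack: []
LOAD_CONST → push 3. Stack: [3]
LOAD_FAST r → push 1944. Stack: [3, 1944]
BINARY_OP * → 3 * 1944 = 5832. Stack: [5832]
LOAD_FAST r → push 1944. Stack: [5832, 1944]
BINARY_OP % → 5832 % 1944 = 0. Stack: [0]
STORE_FAST p → p=0. Stack: []
LOAD_FAST_LOAD_FAST r,p → push 1944,0. Stack: [1944, 0]
BINARY_OP - → 1944 - 0 = 1944. Stack: [1944]
STORE_FAST t → t=1944. Stack: []
LOAD_FAST a → push 24. Stack: [24]
LOAD_CONST → push 8. Stack: [24, 8]
BINARY_OP % → 24 % 8 = 0. Stack: [0]
STORE_FAST y → y=0. Stack: []
LOAD_FAST_LOAD_FAST p,b → push 0,12. Stack: [0, 12]
BINARY_OP * → 0 * 12 = 0. Stack: [0]
LOAD_CONST → push 7. Stack: [0, 7]
BINARY_OP - → 0 - 7 = -7. Stack: [-7]
STORE_FAST u → u=-7. Stack: []
LOAD_FAST_LOAD_FAST y,r → push 0,1944. Stack: [0, 1944]
BINARY_OP + → 0 + 1944 = 1944. Stack: [1944]
STORE_FAST z → z=1944. Stack: []
LOAD_FAST z → push 1944. Stack: [1944]
LOAD_CONST → push 12. Stack: [1944, 12]
BINARY_OP - → 1944 - 12 = 1932. Stack: [1932]
RETURN_VALUE → return 1932.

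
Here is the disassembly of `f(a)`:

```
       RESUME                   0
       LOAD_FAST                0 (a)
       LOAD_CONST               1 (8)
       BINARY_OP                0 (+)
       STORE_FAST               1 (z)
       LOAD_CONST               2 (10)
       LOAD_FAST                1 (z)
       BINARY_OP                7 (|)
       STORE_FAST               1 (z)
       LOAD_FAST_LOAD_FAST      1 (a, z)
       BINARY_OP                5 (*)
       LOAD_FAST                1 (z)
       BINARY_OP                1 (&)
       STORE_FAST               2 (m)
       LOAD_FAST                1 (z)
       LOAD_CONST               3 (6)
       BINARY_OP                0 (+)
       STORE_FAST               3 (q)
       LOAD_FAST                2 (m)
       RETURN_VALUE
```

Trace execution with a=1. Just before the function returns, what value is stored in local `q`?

17

LOAD_FAST a → push 1. Stack: [1]
LOAD_CONST → push 8. Stack: [1, 8]
BINARY_OP + → 1 + 8 = 9. Stack: [9]
STORE_FAST z → z=9. Stack: []
LOAD_CONST → push 10. Stack: [10]
LOAD_FAST z → push 9. Stack: [10, 9]
BINARY_OP | → 10 | 9 = 11. Stack: [11]
STORE_FAST z → z=11. Stack: []
LOAD_FAST_LOAD_FAST a,z → push 1,11. Stack: [1, 11]
BINARY_OP * → 1 * 11 = 11. Stack: [11]
LOAD_FAST z → push 11. Stack: [11, 11]
BINARY_OP & → 11 & 11 = 11. Stack: [11]
STORE_FAST m → m=11. Stack: []
LOAD_FAST z → push 11. Stack: [11]
LOAD_CONST → push 6. Stack: [11, 6]
BINARY_OP + → 11 + 6 = 17. Stack: [17]
STORE_FAST q → q=17. Stack: []
LOAD_FAST m → push 11. Stack: [11]
RETURN_VALUE → return 11.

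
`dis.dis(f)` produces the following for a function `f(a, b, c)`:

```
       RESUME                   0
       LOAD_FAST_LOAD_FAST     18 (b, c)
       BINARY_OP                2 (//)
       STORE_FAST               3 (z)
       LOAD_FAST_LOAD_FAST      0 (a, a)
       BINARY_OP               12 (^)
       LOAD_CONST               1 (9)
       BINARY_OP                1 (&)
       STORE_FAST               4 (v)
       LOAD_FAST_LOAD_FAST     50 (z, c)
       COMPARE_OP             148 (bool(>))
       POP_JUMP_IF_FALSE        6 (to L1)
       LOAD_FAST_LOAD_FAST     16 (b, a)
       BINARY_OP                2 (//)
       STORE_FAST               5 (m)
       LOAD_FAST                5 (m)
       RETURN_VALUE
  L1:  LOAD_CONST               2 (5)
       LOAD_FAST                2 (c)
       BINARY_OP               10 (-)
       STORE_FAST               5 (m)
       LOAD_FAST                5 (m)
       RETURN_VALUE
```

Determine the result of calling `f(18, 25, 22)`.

LOAD_FAST_LOAD_FAST b,c → push 25,22. Stack: [25, 22]
BINARY_OP // → 25 // 22 = 1. Stack: [1]
STORE_FAST z → z=1. Stack: []
LOAD_FAST_LOAD_FAST a,a → push 18,18. Stack: [18, 18]
BINARY_OP ^ → 18 ^ 18 = 0. Stack: [0]
LOAD_CONST → push 9. Stack: [0, 9]
BINARY_OP & → 0 & 9 = 0. Stack: [0]
STORE_FAST v → v=0. Stack: []
LOAD_FAST_LOAD_FAST z,c → push 1,22. Stack: [1, 22]
COMPARE_OP bool(>) → 1 vs 22 = False. Stack: [False]
POP_JUMP_IF_FALSE → pop False; jump. Stack: []
LOAD_CONST → push 5. Stack: [5]
LOAD_FAST c → push 22. Stack: [5, 22]
BINARY_OP - → 5 - 22 = -17. Stack: [-17]
STORE_FAST m → m=-17. Stack: []
LOAD_FAST m → push -17. Stack: [-17]
RETURN_VALUE → return -17.

-17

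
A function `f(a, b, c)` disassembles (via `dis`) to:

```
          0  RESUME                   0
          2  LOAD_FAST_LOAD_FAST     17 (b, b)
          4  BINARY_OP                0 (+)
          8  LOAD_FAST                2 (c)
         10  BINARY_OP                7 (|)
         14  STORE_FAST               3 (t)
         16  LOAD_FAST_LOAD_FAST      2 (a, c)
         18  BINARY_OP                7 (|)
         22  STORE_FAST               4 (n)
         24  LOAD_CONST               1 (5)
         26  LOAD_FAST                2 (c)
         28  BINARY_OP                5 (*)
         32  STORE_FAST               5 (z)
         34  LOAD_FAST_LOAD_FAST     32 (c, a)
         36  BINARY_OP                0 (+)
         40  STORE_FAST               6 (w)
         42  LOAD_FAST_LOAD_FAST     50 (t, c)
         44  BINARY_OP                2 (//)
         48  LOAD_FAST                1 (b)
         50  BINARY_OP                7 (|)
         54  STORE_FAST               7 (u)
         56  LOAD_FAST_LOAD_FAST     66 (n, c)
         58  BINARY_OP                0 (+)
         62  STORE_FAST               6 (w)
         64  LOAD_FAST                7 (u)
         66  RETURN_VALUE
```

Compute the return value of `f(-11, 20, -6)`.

21

LOAD_FAST_LOAD_FAST b,b → push 20,20. Stack: [20, 20]
BINARY_OP + → 20 + 20 = 40. Stack: [40]
LOAD_FAST c → push -6. Stack: [40, -6]
BINARY_OP | → 40 | -6 = -6. Stack: [-6]
STORE_FAST t → t=-6. Stack: []
LOAD_FAST_LOAD_FAST a,c → push -11,-6. Stack: [-11, -6]
BINARY_OP | → -11 | -6 = -1. Stack: [-1]
STORE_FAST n → n=-1. Stack: []
LOAD_CONST → push 5. Stack: [5]
LOAD_FAST c → push -6. Stack: [5, -6]
BINARY_OP * → 5 * -6 = -30. Stack: [-30]
STORE_FAST z → z=-30. Stack: []
LOAD_FAST_LOAD_FAST c,a → push -6,-11. Stack: [-6, -11]
BINARY_OP + → -6 + -11 = -17. Stack: [-17]
STORE_FAST w → w=-17. Stack: []
LOAD_FAST_LOAD_FAST t,c → push -6,-6. Stack: [-6, -6]
BINARY_OP // → -6 // -6 = 1. Stack: [1]
LOAD_FAST b → push 20. Stack: [1, 20]
BINARY_OP | → 1 | 20 = 21. Stack: [21]
STORE_FAST u → u=21. Stack: []
LOAD_FAST_LOAD_FAST n,c → push -1,-6. Stack: [-1, -6]
BINARY_OP + → -1 + -6 = -7. Stack: [-7]
STORE_FAST w → w=-7. Stack: []
LOAD_FAST u → push 21. Stack: [21]
RETURN_VALUE → return 21.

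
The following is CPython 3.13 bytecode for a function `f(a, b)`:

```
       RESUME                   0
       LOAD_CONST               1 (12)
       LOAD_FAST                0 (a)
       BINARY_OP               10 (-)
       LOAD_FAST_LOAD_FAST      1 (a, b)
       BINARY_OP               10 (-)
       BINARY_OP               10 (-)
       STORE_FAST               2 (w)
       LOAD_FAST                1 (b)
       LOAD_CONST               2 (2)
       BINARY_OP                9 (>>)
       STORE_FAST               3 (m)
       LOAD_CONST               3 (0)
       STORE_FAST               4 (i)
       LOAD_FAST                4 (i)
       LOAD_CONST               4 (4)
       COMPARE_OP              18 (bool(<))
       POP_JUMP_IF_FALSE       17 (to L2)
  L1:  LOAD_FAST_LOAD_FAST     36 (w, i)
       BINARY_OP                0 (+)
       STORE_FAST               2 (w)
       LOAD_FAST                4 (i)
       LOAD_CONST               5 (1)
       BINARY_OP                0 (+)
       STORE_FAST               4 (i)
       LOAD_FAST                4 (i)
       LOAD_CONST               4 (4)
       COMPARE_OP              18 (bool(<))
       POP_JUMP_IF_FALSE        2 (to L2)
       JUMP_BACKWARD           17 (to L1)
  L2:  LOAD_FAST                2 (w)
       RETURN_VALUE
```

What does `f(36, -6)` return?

LOAD_CONST → push 12. Stack: [12]
LOAD_FAST a → push 36. Stack: [12, 36]
BINARY_OP - → 12 - 36 = -24. Stack: [-24]
LOAD_FAST_LOAD_FAST a,b → push 36,-6. Stack: [-24, 36, -6]
BINARY_OP - → 36 - -6 = 42. Stack: [-24, 42]
BINARY_OP - → -24 - 42 = -66. Stack: [-66]
STORE_FAST w → w=-66. Stack: []
LOAD_FAST b → push -6. Stack: [-6]
LOAD_CONST → push 2. Stack: [-6, 2]
BINARY_OP >> → -6 >> 2 = -2. Stack: [-2]
STORE_FAST m → m=-2. Stack: []
LOAD_CONST → push 0. Stack: [0]
STORE_FAST i → i=0. Stack: []
LOAD_FAST i → push 0. Stack: [0]
LOAD_CONST → push 4. Stack: [0, 4]
COMPARE_OP bool(<) → 0 vs 4 = True. Stack: [True]
POP_JUMP_IF_FALSE → pop True; no jump. Stack: []
LOAD_FAST_LOAD_FAST w,i → push -66,0. Stack: [-66, 0]
BINARY_OP + → -66 + 0 = -66. Stack: [-66]
STORE_FAST w → w=-66. Stack: []
LOAD_FAST i → push 0. Stack: [0]
LOAD_CONST → push 1. Stack: [0, 1]
BINARY_OP + → 0 + 1 = 1. Stack: [1]
STORE_FAST i → i=1. Stack: []
LOAD_FAST i → push 1. Stack: [1]
LOAD_CONST → push 4. Stack: [1, 4]
COMPARE_OP bool(<) → 1 vs 4 = True. Stack: [True]
POP_JUMP_IF_FALSE → pop True; no jump. Stack: []
LOAD_FAST_LOAD_FAST w,i → push -66,1. Stack: [-66, 1]
BINARY_OP + → -66 + 1 = -65. Stack: [-65]
STORE_FAST w → w=-65. Stack: []
LOAD_FAST i → push 1. Stack: [1]
LOAD_CONST → push 1. Stack: [1, 1]
BINARY_OP + → 1 + 1 = 2. Stack: [2]
STORE_FAST i → i=2. Stack: []
LOAD_FAST i → push 2. Stack: [2]
LOAD_CONST → push 4. Stack: [2, 4]
COMPARE_OP bool(<) → 2 vs 4 = True. Stack: [True]
POP_JUMP_IF_FALSE → pop True; no jump. Stack: []
LOAD_FAST_LOAD_FAST w,i → push -65,2. Stack: [-65, 2]
BINARY_OP + → -65 + 2 = -63. Stack: [-63]
STORE_FAST w → w=-63. Stack: []
LOAD_FAST i → push 2. Stack: [2]
LOAD_CONST → push 1. Stack: [2, 1]
BINARY_OP + → 2 + 1 = 3. Stack: [3]
STORE_FAST i → i=3. Stack: []
LOAD_FAST i → push 3. Stack: [3]
LOAD_CONST → push 4. Stack: [3, 4]
COMPARE_OP bool(<) → 3 vs 4 = True. Stack: [True]
POP_JUMP_IF_FALSE → pop True; no jump. Stack: []
LOAD_FAST_LOAD_FAST w,i → push -63,3. Stack: [-63, 3]
BINARY_OP + → -63 + 3 = -60. Stack: [-60]
STORE_FAST w → w=-60. Stack: []
LOAD_FAST i → push 3. Stack: [3]
LOAD_CONST → push 1. Stack: [3, 1]
BINARY_OP + → 3 + 1 = 4. Stack: [4]
STORE_FAST i → i=4. Stack: []
LOAD_FAST i → push 4. Stack: [4]
LOAD_CONST → push 4. Stack: [4, 4]
COMPARE_OP bool(<) → 4 vs 4 = False. Stack: [False]
POP_JUMP_IF_FALSE → pop False; jump. Stack: []
LOAD_FAST w → push -60. Stack: [-60]
RETURN_VALUE → return -60.

-60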